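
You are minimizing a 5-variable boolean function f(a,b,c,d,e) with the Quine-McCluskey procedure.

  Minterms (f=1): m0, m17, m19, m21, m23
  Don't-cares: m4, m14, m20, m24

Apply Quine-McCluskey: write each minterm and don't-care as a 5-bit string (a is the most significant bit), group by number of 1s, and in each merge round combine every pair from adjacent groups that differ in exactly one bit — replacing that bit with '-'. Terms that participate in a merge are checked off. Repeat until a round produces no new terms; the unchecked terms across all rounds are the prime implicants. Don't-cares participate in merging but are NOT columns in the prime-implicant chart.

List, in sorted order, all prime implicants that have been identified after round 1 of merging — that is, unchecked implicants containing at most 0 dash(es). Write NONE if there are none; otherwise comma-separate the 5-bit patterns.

01110, 11000

Round 0: 00000✓ 00100✓ 01110 10001✓ 10011✓ 10100✓ 10101✓ 10111✓ 11000
Round 1: -0100 00-00 10-01✓ 10-11✓ 100-1✓ 101-1✓ 1010-
Round 2: 10--1
PIs = {-0100, 00-00, 01110, 10--1, 1010-, 11000}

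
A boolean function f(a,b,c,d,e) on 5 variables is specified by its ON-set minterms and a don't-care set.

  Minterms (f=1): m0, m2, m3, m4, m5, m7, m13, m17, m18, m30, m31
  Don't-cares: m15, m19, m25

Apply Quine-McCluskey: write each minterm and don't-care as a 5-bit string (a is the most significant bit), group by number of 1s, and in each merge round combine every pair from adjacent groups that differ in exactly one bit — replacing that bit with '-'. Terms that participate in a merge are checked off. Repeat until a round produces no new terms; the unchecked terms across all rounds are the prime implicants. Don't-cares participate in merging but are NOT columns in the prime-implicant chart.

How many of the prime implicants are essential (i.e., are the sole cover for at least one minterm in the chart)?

size-2^0 implicants → 00000(✓)  00010(✓)  00011(✓)  00100(✓)  00101(✓)  00111(✓)  01101(✓)  01111(✓)  10001(✓)  10010(✓)  10011(✓)  11001(✓)  11110(✓)  11111(✓)
size-2^1 implicants → -0010(✓)  -0011(✓)  -1111  0-101(✓)  0-111(✓)  00-00  00-11  000-0  0001-(✓)  001-1(✓)  0010-  011-1(✓)  1-001  100-1  1001-(✓)  1111-
size-2^2 implicants → -001-  0-1-1
Unchecked terms (primes): -001-, -1111, 0-1-1, 00-00, 00-11, 000-0, 0010-, 1-001, 100-1, 1111-
Minterm coverage:
  m0 ⊆ 00-00,000-0
  m2 ⊆ -001-,000-0
  m3 ⊆ -001-,00-11
  m4 ⊆ 00-00,0010-
  m5 ⊆ 0-1-1,0010-
  m7 ⊆ 0-1-1,00-11
  m13 ⊆ 0-1-1 [E]
  m17 ⊆ 1-001,100-1
  m18 ⊆ -001- [E]
  m30 ⊆ 1111- [E]
  m31 ⊆ -1111,1111-
E = {-001-, 0-1-1, 1111-}

3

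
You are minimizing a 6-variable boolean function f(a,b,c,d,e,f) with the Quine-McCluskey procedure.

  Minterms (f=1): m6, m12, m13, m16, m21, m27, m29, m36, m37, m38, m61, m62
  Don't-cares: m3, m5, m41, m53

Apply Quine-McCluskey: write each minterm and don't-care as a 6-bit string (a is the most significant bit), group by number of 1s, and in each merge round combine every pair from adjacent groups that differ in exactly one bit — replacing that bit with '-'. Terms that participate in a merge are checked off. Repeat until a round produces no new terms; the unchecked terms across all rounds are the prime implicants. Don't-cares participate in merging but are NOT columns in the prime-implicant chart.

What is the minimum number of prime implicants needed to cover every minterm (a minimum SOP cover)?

7

Round 0: 000011 000101✓ 000110✓ 001100✓ 001101✓ 010000 010101✓ 011011 011101✓ 100100✓ 100101✓ 100110✓ 101001 110101✓ 111101✓ 111110
Round 1: -00101✓ -00110 -10101✓ -11101✓ 0-0101✓ 0-1101✓ 00-101✓ 00110- 01-101✓ 1-0101✓ 1001-0 10010- 11-101✓
Round 2: --0101 -1-101 0--101
PIs = {--0101, -00110, -1-101, 0--101, 000011, 00110-, 010000, 011011, 1001-0, 10010-, 101001, 111110}
Coverage chart:
  m6: -00110 ←essential
  m12: 00110- ←essential
  m13: 0--101,00110-
  m16: 010000 ←essential
  m21: --0101,-1-101,0--101
  m27: 011011 ←essential
  m29: -1-101,0--101
  m36: 1001-0,10010-
  m37: --0101,10010-
  m38: -00110,1001-0
  m61: -1-101 ←essential
  m62: 111110 ←essential
Essential: -00110, -1-101, 00110-, 010000, 011011, 111110
Petrick residual → 10010-
Min cover (7 terms): b'c'def' + bde'f + a'b'cde' + a'bc'd'e'f' + a'bcd'ef + ab'c'de' + abcdef'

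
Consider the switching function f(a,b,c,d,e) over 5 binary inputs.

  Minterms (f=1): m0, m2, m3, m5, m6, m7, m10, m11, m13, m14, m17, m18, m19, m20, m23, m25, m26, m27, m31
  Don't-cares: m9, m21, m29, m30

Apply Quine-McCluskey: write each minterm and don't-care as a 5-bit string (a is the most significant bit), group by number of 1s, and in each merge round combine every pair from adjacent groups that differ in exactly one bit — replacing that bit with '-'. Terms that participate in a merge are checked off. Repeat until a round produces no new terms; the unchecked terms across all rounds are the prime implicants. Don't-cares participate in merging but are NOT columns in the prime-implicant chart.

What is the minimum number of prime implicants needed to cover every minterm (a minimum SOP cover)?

7

[col 0] 00000*, 00010*, 00011*, 00101*, 00110*, 00111*, 01001*, 01010*, 01011*, 01101*, 01110*, 10001*, 10010*, 10011*, 10100*, 10101*, 10111*, 11001*, 11010*, 11011*, 11101*, 11110*, 11111*
[col 1] -0010*, -0011*, -0101*, -0111*, -1001*, -1010*, -1011*, -1101*, -1110*, 0-010*, 0-011*, 0-101*, 0-110*, 00-10*, 00-11*, 000-0, 0001-*, 001-1*, 0011-*, 01-01*, 01-10*, 010-1*, 0101-*, 1-001*, 1-010*, 1-011*, 1-101*, 1-111*, 10-01*, 10-11*, 100-1*, 1001-*, 101-1*, 1010-, 11-01*, 11-10*, 11-11*, 110-1*, 1101-*, 111-1*, 1111-*
[col 2] --010*, --011*, --101, -0-11, -001-*, -01-1, -1-01, -1-10, -10-1, -101-*, 0--10, 0-01-*, 00-1-, 1--01*, 1--11*, 1-0-1*, 1-01-*, 1-1-1*, 10--1*, 11--1*, 11-1-
[col 3] --01-, 1---1
Prime implicants: --01-, --101, -0-11, -01-1, -1-01, -1-10, -10-1, 0--10, 00-1-, 000-0, 1---1, 1010-, 11-1-
PI chart (minterm → PIs covering it):
  0 | 000-0  (sole → essential)
  2 | --01-,0--10,00-1-,000-0
  3 | --01-,-0-11,00-1-
  5 | --101,-01-1
  6 | 0--10,00-1-
  7 | -0-11,-01-1,00-1-
  10 | --01-,-1-10,0--10
  11 | --01-,-10-1
  13 | --101,-1-01
  14 | -1-10,0--10
  17 | 1---1  (sole → essential)
  18 | --01-  (sole → essential)
  19 | --01-,-0-11,1---1
  20 | 1010-  (sole → essential)
  23 | -0-11,-01-1,1---1
  25 | -1-01,-10-1,1---1
  26 | --01-,-1-10,11-1-
  27 | --01-,-10-1,1---1,11-1-
  31 | 1---1,11-1-
Essential prime implicants: --01-, 000-0, 1---1, 1010-
Petrick residual → --101, -0-11, 0--10
Minimum SOP uses 7 PIs: c'd + cd'e + b'de + a'de' + a'b'c'e' + ae + ab'cd'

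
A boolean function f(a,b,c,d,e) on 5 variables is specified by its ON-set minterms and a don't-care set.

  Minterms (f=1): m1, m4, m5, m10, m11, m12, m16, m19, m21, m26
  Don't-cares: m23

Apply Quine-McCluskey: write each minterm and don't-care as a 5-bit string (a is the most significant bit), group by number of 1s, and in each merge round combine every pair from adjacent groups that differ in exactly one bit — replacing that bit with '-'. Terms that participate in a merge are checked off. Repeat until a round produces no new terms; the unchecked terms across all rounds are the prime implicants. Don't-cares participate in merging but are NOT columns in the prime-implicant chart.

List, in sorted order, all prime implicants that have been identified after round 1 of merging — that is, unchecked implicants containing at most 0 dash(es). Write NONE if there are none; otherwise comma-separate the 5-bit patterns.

10000

[col 0] 00001*, 00100*, 00101*, 01010*, 01011*, 01100*, 10000, 10011*, 10101*, 10111*, 11010*
[col 1] -0101, -1010, 0-100, 00-01, 0010-, 0101-, 10-11, 101-1
Prime implicants: -0101, -1010, 0-100, 00-01, 0010-, 0101-, 10-11, 10000, 101-1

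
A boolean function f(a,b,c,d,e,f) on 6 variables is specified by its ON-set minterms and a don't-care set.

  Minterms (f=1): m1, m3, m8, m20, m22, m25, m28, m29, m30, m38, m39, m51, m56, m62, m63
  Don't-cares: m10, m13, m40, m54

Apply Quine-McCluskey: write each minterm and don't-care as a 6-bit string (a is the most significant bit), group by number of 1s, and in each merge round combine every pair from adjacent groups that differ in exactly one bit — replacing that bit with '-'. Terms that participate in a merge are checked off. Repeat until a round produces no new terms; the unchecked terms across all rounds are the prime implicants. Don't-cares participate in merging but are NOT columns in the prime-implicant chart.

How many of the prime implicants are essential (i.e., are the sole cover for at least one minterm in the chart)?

Round 0: 000001✓ 000011✓ 001000✓ 001010✓ 001101✓ 010100✓ 010110✓ 011001✓ 011100✓ 011101✓ 011110✓ 100110✓ 100111✓ 101000✓ 110011 110110✓ 111000✓ 111110✓ 111111✓
Round 1: -01000 -10110✓ -11110✓ 0-1101 0000-1 0010-0 01-100✓ 01-110✓ 0101-0✓ 011-01 0111-0✓ 01110- 1-0110 1-1000 10011- 11-110✓ 11111-
Round 2: -1-110 01-1-0
PIs = {-01000, -1-110, 0-1101, 0000-1, 0010-0, 01-1-0, 011-01, 01110-, 1-0110, 1-1000, 10011-, 110011, 11111-}
Coverage chart:
  m1: 0000-1 ←essential
  m3: 0000-1 ←essential
  m8: -01000,0010-0
  m20: 01-1-0 ←essential
  m22: -1-110,01-1-0
  m25: 011-01 ←essential
  m28: 01-1-0,01110-
  m29: 0-1101,011-01,01110-
  m30: -1-110,01-1-0
  m38: 1-0110,10011-
  m39: 10011- ←essential
  m51: 110011 ←essential
  m56: 1-1000 ←essential
  m62: -1-110,11111-
  m63: 11111- ←essential
Essential: 0000-1, 01-1-0, 011-01, 1-1000, 10011-, 110011, 11111-

7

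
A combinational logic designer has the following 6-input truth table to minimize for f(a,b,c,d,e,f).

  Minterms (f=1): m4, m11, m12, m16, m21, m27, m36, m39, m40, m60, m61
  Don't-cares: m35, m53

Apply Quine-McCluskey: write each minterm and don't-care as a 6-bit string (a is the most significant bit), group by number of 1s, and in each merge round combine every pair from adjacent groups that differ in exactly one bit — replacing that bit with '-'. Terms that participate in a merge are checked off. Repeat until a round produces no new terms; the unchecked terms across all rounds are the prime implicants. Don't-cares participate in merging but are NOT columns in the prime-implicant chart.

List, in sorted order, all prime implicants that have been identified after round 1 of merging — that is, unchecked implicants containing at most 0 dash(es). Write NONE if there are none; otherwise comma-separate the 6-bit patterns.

010000, 101000

[col 0] 000100*, 001011*, 001100*, 010000, 010101*, 011011*, 100011*, 100100*, 100111*, 101000, 110101*, 111100*, 111101*
[col 1] -00100, -10101, 0-1011, 00-100, 100-11, 11-101, 11110-
Prime implicants: -00100, -10101, 0-1011, 00-100, 010000, 100-11, 101000, 11-101, 11110-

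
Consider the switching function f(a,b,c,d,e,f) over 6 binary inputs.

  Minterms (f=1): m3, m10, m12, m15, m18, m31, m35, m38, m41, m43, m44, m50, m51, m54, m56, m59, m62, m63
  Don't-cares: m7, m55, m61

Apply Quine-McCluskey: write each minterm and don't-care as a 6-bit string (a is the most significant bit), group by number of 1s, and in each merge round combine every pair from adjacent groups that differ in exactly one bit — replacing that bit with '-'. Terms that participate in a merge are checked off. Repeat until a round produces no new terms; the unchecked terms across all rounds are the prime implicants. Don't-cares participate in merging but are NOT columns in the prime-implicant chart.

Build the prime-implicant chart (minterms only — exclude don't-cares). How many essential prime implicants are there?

Round 0: 000011✓ 000111✓ 001010 001100✓ 001111✓ 010010✓ 011111✓ 100011✓ 100110✓ 101001✓ 101011✓ 101100✓ 110010✓ 110011✓ 110110✓ 110111✓ 111000 111011✓ 111101✓ 111110✓ 111111✓
Round 1: -00011 -01100 -10010 -11111 0-1111 00-111 000-11 1-0011✓ 1-0110 1-1011✓ 10-011✓ 1010-1 11-011✓ 11-110✓ 11-111✓ 110-10✓ 110-11✓ 11001-✓ 11011-✓ 111-11✓ 1111-1 11111-✓
Round 2: 1--011 11--11 11-11- 110-1-
PIs = {-00011, -01100, -10010, -11111, 0-1111, 00-111, 000-11, 001010, 1--011, 1-0110, 1010-1, 11--11, 11-11-, 110-1-, 111000, 1111-1}
Coverage chart:
  m3: -00011,000-11
  m10: 001010 ←essential
  m12: -01100 ←essential
  m15: 0-1111,00-111
  m18: -10010 ←essential
  m31: -11111,0-1111
  m35: -00011,1--011
  m38: 1-0110 ←essential
  m41: 1010-1 ←essential
  m43: 1--011,1010-1
  m44: -01100 ←essential
  m50: -10010,110-1-
  m51: 1--011,11--11,110-1-
  m54: 1-0110,11-11-,110-1-
  m56: 111000 ←essential
  m59: 1--011,11--11
  m62: 11-11- ←essential
  m63: -11111,11--11,11-11-,1111-1
Essential: -01100, -10010, 001010, 1-0110, 1010-1, 11-11-, 111000

7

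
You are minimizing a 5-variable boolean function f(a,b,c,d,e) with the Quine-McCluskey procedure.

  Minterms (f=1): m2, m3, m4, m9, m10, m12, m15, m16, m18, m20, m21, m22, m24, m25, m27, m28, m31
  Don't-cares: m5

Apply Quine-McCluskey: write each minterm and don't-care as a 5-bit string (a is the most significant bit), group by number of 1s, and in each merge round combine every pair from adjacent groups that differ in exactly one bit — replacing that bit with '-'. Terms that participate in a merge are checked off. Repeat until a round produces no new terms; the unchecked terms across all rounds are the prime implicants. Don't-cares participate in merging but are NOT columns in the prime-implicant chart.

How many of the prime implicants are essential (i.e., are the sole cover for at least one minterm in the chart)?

[col 0] 00010*, 00011*, 00100*, 00101*, 01001*, 01010*, 01100*, 01111*, 10000*, 10010*, 10100*, 10101*, 10110*, 11000*, 11001*, 11011*, 11100*, 11111*
[col 1] -0010, -0100*, -0101*, -1001, -1100*, -1111, 0-010, 0-100*, 0001-, 0010-*, 1-000*, 1-100*, 10-00*, 10-10*, 100-0*, 101-0*, 1010-*, 11-00*, 11-11, 110-1, 1100-
[col 2] --100, -010-, 1--00, 10--0
Prime implicants: --100, -0010, -010-, -1001, -1111, 0-010, 0001-, 1--00, 10--0, 11-11, 110-1, 1100-
PI chart (minterm → PIs covering it):
  2 | -0010,0-010,0001-
  3 | 0001-  (sole → essential)
  4 | --100,-010-
  9 | -1001  (sole → essential)
  10 | 0-010  (sole → essential)
  12 | --100  (sole → essential)
  15 | -1111  (sole → essential)
  16 | 1--00,10--0
  18 | -0010,10--0
  20 | --100,-010-,1--00,10--0
  21 | -010-  (sole → essential)
  22 | 10--0  (sole → essential)
  24 | 1--00,1100-
  25 | -1001,110-1,1100-
  27 | 11-11,110-1
  28 | --100,1--00
  31 | -1111,11-11
Essential prime implicants: --100, -010-, -1001, -1111, 0-010, 0001-, 10--0

7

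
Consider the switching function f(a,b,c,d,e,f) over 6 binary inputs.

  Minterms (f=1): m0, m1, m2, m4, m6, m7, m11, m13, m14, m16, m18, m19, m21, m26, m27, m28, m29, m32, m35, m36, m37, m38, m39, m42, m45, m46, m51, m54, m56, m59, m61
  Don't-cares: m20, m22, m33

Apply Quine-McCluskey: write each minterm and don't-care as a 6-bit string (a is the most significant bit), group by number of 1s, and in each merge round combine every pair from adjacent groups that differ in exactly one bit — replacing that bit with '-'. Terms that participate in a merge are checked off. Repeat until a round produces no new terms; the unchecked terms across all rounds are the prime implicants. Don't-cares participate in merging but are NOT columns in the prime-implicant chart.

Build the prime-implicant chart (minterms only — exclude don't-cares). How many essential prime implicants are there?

12

Round 0: 000000✓ 000001✓ 000010✓ 000100✓ 000110✓ 000111✓ 001011✓ 001101✓ 001110✓ 010000✓ 010010✓ 010011✓ 010100✓ 010101✓ 010110✓ 011010✓ 011011✓ 011100✓ 011101✓ 100000✓ 100001✓ 100011✓ 100100✓ 100101✓ 100110✓ 100111✓ 101010✓ 101101✓ 101110✓ 110011✓ 110110✓ 111000 111011✓ 111101✓
Round 1: -00000✓ -00001✓ -00100✓ -00110✓ -00111✓ -01101✓ -01110✓ -10011✓ -10110✓ -11011✓ -11101✓ 0-0000✓ 0-0010✓ 0-0100✓ 0-0110✓ 0-1011 0-1101✓ 00-110✓ 000-00✓ 000-10✓ 0000-0✓ 00000-✓ 0001-0✓ 00011-✓ 01-010✓ 01-011✓ 01-100✓ 01-101✓ 010-00✓ 010-10✓ 0100-0✓ 01001-✓ 0101-0✓ 01010-✓ 01101-✓ 01110-✓ 1-0011 1-0110✓ 1-1101✓ 10-101 10-110✓ 100-00✓ 100-01✓ 100-11✓ 1000-1✓ 10000-✓ 1001-0✓ 1001-1✓ 10010-✓ 10011-✓ 101-10 11-011✓
Round 2: --0110 --1101 -0-110 -00-00 -0000- -001-0 -0011- -1-011 0-0-00✓ 0-0-10✓ 0-00-0✓ 0-01-0✓ 000--0✓ 01-01- 01-10- 010--0✓ 100--1 100-0- 1001--
Round 3: 0-0--0
PIs = {--0110, --1101, -0-110, -00-00, -0000-, -001-0, -0011-, -1-011, 0-0--0, 0-1011, 01-01-, 01-10-, 1-0011, 10-101, 100--1, 100-0-, 1001--, 101-10, 111000}
Coverage chart:
  m0: -00-00,-0000-,0-0--0
  m1: -0000- ←essential
  m2: 0-0--0 ←essential
  m4: -00-00,-001-0,0-0--0
  m6: --0110,-0-110,-001-0,-0011-,0-0--0
  m7: -0011- ←essential
  m11: 0-1011 ←essential
  m13: --1101 ←essential
  m14: -0-110 ←essential
  m16: 0-0--0 ←essential
  m18: 0-0--0,01-01-
  m19: -1-011,01-01-
  m21: 01-10- ←essential
  m26: 01-01- ←essential
  m27: -1-011,0-1011,01-01-
  m28: 01-10- ←essential
  m29: --1101,01-10-
  m32: -00-00,-0000-,100-0-
  m35: 1-0011,100--1
  m36: -00-00,-001-0,100-0-,1001--
  m37: 10-101,100--1,100-0-,1001--
  m38: --0110,-0-110,-001-0,-0011-,1001--
  m39: -0011-,100--1,1001--
  m42: 101-10 ←essential
  m45: --1101,10-101
  m46: -0-110,101-10
  m51: -1-011,1-0011
  m54: --0110 ←essential
  m56: 111000 ←essential
  m59: -1-011 ←essential
  m61: --1101 ←essential
Essential: --0110, --1101, -0-110, -0000-, -0011-, -1-011, 0-0--0, 0-1011, 01-01-, 01-10-, 101-10, 111000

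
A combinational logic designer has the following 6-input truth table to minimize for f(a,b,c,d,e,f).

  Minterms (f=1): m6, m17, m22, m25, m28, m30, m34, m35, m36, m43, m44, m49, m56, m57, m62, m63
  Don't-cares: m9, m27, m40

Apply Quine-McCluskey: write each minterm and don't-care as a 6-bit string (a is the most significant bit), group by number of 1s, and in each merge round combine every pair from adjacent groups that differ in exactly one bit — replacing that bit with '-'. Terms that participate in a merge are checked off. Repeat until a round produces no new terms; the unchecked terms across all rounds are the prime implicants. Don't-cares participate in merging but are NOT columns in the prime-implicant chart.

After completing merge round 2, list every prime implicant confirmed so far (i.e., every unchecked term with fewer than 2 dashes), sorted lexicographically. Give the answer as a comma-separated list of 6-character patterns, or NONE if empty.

[col 0] 000110*, 001001*, 010001*, 010110*, 011001*, 011011*, 011100*, 011110*, 100010*, 100011*, 100100*, 101000*, 101011*, 101100*, 110001*, 111000*, 111001*, 111110*, 111111*
[col 1] -10001*, -11001*, -11110, 0-0110, 0-1001, 01-001*, 01-110, 0110-1, 0111-0, 1-1000, 10-011, 10-100, 10001-, 101-00, 11-001*, 11100-, 11111-
[col 2] -1-001
Prime implicants: -1-001, -11110, 0-0110, 0-1001, 01-110, 0110-1, 0111-0, 1-1000, 10-011, 10-100, 10001-, 101-00, 11100-, 11111-

-11110, 0-0110, 0-1001, 01-110, 0110-1, 0111-0, 1-1000, 10-011, 10-100, 10001-, 101-00, 11100-, 11111-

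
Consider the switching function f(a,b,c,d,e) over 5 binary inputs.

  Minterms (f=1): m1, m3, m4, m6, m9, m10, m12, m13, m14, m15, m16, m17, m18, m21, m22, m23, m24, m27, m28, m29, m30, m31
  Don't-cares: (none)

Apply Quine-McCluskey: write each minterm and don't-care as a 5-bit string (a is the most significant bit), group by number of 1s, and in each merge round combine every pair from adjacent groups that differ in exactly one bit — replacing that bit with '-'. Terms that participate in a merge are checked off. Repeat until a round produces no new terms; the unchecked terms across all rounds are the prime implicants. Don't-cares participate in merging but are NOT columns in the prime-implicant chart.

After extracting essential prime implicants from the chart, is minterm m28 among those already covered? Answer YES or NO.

[col 0] 00001*, 00011*, 00100*, 00110*, 01001*, 01010*, 01100*, 01101*, 01110*, 01111*, 10000*, 10001*, 10010*, 10101*, 10110*, 10111*, 11000*, 11011*, 11100*, 11101*, 11110*, 11111*
[col 1] -0001, -0110*, -1100*, -1101*, -1110*, -1111*, 0-001, 0-100*, 0-110*, 000-1, 001-0*, 01-01, 01-10, 011-0*, 011-1*, 0110-*, 0111-*, 1-000, 1-101*, 1-110*, 1-111*, 10-01, 10-10, 100-0, 1000-, 101-1*, 1011-*, 11-00, 11-11, 111-0*, 111-1*, 1110-*, 1111-*
[col 2] --110, -11-0*, -11-1*, -110-*, -111-*, 0-1-0, 011--*, 1-1-1, 1-11-, 111--*
[col 3] -11--
Prime implicants: --110, -0001, -11--, 0-001, 0-1-0, 000-1, 01-01, 01-10, 1-000, 1-1-1, 1-11-, 10-01, 10-10, 100-0, 1000-, 11-00, 11-11
PI chart (minterm → PIs covering it):
  1 | -0001,0-001,000-1
  3 | 000-1  (sole → essential)
  4 | 0-1-0  (sole → essential)
  6 | --110,0-1-0
  9 | 0-001,01-01
  10 | 01-10  (sole → essential)
  12 | -11--,0-1-0
  13 | -11--,01-01
  14 | --110,-11--,0-1-0,01-10
  15 | -11--  (sole → essential)
  16 | 1-000,100-0,1000-
  17 | -0001,10-01,1000-
  18 | 10-10,100-0
  21 | 1-1-1,10-01
  22 | --110,1-11-,10-10
  23 | 1-1-1,1-11-
  24 | 1-000,11-00
  27 | 11-11  (sole → essential)
  28 | -11--,11-00
  29 | -11--,1-1-1
  30 | --110,-11--,1-11-
  31 | -11--,1-1-1,1-11-,11-11
Essential prime implicants: -11--, 0-1-0, 000-1, 01-10, 11-11

YES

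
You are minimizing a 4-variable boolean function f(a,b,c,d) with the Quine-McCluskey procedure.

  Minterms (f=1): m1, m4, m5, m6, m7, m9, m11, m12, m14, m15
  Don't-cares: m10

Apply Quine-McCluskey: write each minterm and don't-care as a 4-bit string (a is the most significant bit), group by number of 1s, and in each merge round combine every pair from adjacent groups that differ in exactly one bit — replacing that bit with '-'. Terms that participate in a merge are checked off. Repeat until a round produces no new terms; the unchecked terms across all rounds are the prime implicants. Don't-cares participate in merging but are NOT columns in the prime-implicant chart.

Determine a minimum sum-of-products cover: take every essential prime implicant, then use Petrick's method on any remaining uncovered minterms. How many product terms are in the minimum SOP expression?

Round 0: 0001✓ 0100✓ 0101✓ 0110✓ 0111✓ 1001✓ 1010✓ 1011✓ 1100✓ 1110✓ 1111✓
Round 1: -001 -100✓ -110✓ -111✓ 0-01 01-0✓ 01-1✓ 010-✓ 011-✓ 1-10✓ 1-11✓ 10-1 101-✓ 11-0✓ 111-✓
Round 2: -1-0 -11- 01-- 1-1-
PIs = {-001, -1-0, -11-, 0-01, 01--, 1-1-, 10-1}
Coverage chart:
  m1: -001,0-01
  m4: -1-0,01--
  m5: 0-01,01--
  m6: -1-0,-11-,01--
  m7: -11-,01--
  m9: -001,10-1
  m11: 1-1-,10-1
  m12: -1-0 ←essential
  m14: -1-0,-11-,1-1-
  m15: -11-,1-1-
Essential: -1-0
Petrick residual → -001, 01--, 1-1-
Min cover (4 terms): b'c'd + bd' + a'b + ac

4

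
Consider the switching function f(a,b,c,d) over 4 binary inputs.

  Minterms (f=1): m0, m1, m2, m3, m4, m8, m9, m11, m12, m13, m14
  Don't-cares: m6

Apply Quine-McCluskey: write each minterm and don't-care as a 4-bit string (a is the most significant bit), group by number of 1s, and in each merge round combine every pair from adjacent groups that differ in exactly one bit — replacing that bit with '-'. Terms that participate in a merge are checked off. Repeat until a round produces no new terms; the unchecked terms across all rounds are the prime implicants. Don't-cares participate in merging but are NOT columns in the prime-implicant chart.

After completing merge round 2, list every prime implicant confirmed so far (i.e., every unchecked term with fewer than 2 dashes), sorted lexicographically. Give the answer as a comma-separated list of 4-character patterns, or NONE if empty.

NONE

size-2^0 implicants → 0000(✓)  0001(✓)  0010(✓)  0011(✓)  0100(✓)  0110(✓)  1000(✓)  1001(✓)  1011(✓)  1100(✓)  1101(✓)  1110(✓)
size-2^1 implicants → -000(✓)  -001(✓)  -011(✓)  -100(✓)  -110(✓)  0-00(✓)  0-10(✓)  00-0(✓)  00-1(✓)  000-(✓)  001-(✓)  01-0(✓)  1-00(✓)  1-01(✓)  10-1(✓)  100-(✓)  11-0(✓)  110-(✓)
size-2^2 implicants → --00  -0-1  -00-  -1-0  0--0  00--  1-0-
Unchecked terms (primes): --00, -0-1, -00-, -1-0, 0--0, 00--, 1-0-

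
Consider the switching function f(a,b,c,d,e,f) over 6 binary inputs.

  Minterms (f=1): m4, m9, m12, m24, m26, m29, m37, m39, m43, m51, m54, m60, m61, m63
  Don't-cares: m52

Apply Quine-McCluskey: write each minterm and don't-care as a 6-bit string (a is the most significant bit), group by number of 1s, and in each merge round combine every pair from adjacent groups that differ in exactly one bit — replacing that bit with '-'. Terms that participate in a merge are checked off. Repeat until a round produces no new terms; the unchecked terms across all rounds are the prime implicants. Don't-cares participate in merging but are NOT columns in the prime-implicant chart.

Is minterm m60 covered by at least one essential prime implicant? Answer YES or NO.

size-2^0 implicants → 000100(✓)  001001  001100(✓)  011000(✓)  011010(✓)  011101(✓)  100101(✓)  100111(✓)  101011  110011  110100(✓)  110110(✓)  111100(✓)  111101(✓)  111111(✓)
size-2^1 implicants → -11101  00-100  0110-0  1001-1  11-100  1101-0  1111-1  11110-
Unchecked terms (primes): -11101, 00-100, 001001, 0110-0, 1001-1, 101011, 11-100, 110011, 1101-0, 1111-1, 11110-
Minterm coverage:
  m4 ⊆ 00-100 [E]
  m9 ⊆ 001001 [E]
  m12 ⊆ 00-100 [E]
  m24 ⊆ 0110-0 [E]
  m26 ⊆ 0110-0 [E]
  m29 ⊆ -11101 [E]
  m37 ⊆ 1001-1 [E]
  m39 ⊆ 1001-1 [E]
  m43 ⊆ 101011 [E]
  m51 ⊆ 110011 [E]
  m54 ⊆ 1101-0 [E]
  m60 ⊆ 11-100,11110-
  m61 ⊆ -11101,1111-1,11110-
  m63 ⊆ 1111-1 [E]
E = {-11101, 00-100, 001001, 0110-0, 1001-1, 101011, 110011, 1101-0, 1111-1}

NO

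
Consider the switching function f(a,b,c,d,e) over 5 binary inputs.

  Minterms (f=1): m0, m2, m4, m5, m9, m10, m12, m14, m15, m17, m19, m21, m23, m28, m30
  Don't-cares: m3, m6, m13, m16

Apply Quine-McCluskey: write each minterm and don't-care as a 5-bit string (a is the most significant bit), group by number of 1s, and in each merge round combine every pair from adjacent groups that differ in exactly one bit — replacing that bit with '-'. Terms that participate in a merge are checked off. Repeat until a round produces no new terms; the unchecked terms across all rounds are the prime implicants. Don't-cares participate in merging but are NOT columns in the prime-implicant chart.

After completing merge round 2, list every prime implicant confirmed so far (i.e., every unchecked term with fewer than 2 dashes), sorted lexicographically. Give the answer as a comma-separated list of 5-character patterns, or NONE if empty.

size-2^0 implicants → 00000(✓)  00010(✓)  00011(✓)  00100(✓)  00101(✓)  00110(✓)  01001(✓)  01010(✓)  01100(✓)  01101(✓)  01110(✓)  01111(✓)  10000(✓)  10001(✓)  10011(✓)  10101(✓)  10111(✓)  11100(✓)  11110(✓)
size-2^1 implicants → -0000  -0011  -0101  -1100(✓)  -1110(✓)  0-010(✓)  0-100(✓)  0-101(✓)  0-110(✓)  00-00(✓)  00-10(✓)  000-0(✓)  0001-  001-0(✓)  0010-(✓)  01-01  01-10(✓)  011-0(✓)  011-1(✓)  0110-(✓)  0111-(✓)  10-01(✓)  10-11(✓)  100-1(✓)  1000-  101-1(✓)  111-0(✓)
size-2^2 implicants → -11-0  0--10  0-1-0  0-10-  00--0  011--  10--1
Unchecked terms (primes): -0000, -0011, -0101, -11-0, 0--10, 0-1-0, 0-10-, 00--0, 0001-, 01-01, 011--, 10--1, 1000-

-0000, -0011, -0101, 0001-, 01-01, 1000-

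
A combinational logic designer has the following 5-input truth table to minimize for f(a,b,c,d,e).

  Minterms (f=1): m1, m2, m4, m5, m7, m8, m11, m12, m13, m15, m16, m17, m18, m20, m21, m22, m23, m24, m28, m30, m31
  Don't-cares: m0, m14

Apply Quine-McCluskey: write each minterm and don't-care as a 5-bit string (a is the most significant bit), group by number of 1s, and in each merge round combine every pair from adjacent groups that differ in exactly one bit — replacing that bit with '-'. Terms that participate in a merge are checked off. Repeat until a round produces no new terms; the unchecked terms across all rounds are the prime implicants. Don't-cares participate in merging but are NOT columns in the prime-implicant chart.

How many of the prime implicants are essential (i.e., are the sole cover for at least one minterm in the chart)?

[col 0] 00000*, 00001*, 00010*, 00100*, 00101*, 00111*, 01000*, 01011*, 01100*, 01101*, 01110*, 01111*, 10000*, 10001*, 10010*, 10100*, 10101*, 10110*, 10111*, 11000*, 11100*, 11110*, 11111*
[col 1] -0000*, -0001*, -0010*, -0100*, -0101*, -0111*, -1000*, -1100*, -1110*, -1111*, 0-000*, 0-100*, 0-101*, 0-111*, 00-00*, 00-01*, 000-0*, 0000-*, 001-1*, 0010-*, 01-00*, 01-11, 011-0*, 011-1*, 0110-*, 0111-*, 1-000*, 1-100*, 1-110*, 1-111*, 10-00*, 10-01*, 10-10*, 100-0*, 1000-*, 101-0*, 101-1*, 1010-*, 1011-*, 11-00*, 111-0*, 1111-*
[col 2] --000*, --100*, --111, -0-00*, -0-01*, -00-0, -000-*, -01-1, -010-*, -1-00*, -11-0, -111-, 0--00*, 0-1-1, 0-10-, 00-0-*, 011--, 1--00*, 1-1-0, 1-11-, 10--0, 10-0-*, 101--
[col 3] ---00, -0-0-
Prime implicants: ---00, --111, -0-0-, -00-0, -01-1, -11-0, -111-, 0-1-1, 0-10-, 01-11, 011--, 1-1-0, 1-11-, 10--0, 101--
PI chart (minterm → PIs covering it):
  1 | -0-0-  (sole → essential)
  2 | -00-0  (sole → essential)
  4 | ---00,-0-0-,0-10-
  5 | -0-0-,-01-1,0-1-1,0-10-
  7 | --111,-01-1,0-1-1
  8 | ---00  (sole → essential)
  11 | 01-11  (sole → essential)
  12 | ---00,-11-0,0-10-,011--
  13 | 0-1-1,0-10-,011--
  15 | --111,-111-,0-1-1,01-11,011--
  16 | ---00,-0-0-,-00-0,10--0
  17 | -0-0-  (sole → essential)
  18 | -00-0,10--0
  20 | ---00,-0-0-,1-1-0,10--0,101--
  21 | -0-0-,-01-1,101--
  22 | 1-1-0,1-11-,10--0,101--
  23 | --111,-01-1,1-11-,101--
  24 | ---00  (sole → essential)
  28 | ---00,-11-0,1-1-0
  30 | -11-0,-111-,1-1-0,1-11-
  31 | --111,-111-,1-11-
Essential prime implicants: ---00, -0-0-, -00-0, 01-11

4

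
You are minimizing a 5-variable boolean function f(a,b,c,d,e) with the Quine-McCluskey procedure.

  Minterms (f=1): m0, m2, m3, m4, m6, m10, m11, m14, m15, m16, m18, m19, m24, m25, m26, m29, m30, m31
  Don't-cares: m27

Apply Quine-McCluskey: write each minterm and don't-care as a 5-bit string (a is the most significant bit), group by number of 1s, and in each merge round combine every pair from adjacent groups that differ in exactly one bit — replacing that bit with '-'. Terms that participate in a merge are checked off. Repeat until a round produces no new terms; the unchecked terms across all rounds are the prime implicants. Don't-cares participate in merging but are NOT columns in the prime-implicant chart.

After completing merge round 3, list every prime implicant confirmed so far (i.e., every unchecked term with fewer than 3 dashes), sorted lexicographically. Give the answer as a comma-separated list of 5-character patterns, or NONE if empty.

-00-0, 0--10, 00--0, 1-0-0, 11--1, 110--

size-2^0 implicants → 00000(✓)  00010(✓)  00011(✓)  00100(✓)  00110(✓)  01010(✓)  01011(✓)  01110(✓)  01111(✓)  10000(✓)  10010(✓)  10011(✓)  11000(✓)  11001(✓)  11010(✓)  11011(✓)  11101(✓)  11110(✓)  11111(✓)
size-2^1 implicants → -0000(✓)  -0010(✓)  -0011(✓)  -1010(✓)  -1011(✓)  -1110(✓)  -1111(✓)  0-010(✓)  0-011(✓)  0-110(✓)  00-00(✓)  00-10(✓)  000-0(✓)  0001-(✓)  001-0(✓)  01-10(✓)  01-11(✓)  0101-(✓)  0111-(✓)  1-000(✓)  1-010(✓)  1-011(✓)  100-0(✓)  1001-(✓)  11-01(✓)  11-10(✓)  11-11(✓)  110-0(✓)  110-1(✓)  1100-(✓)  1101-(✓)  111-1(✓)  1111-(✓)
size-2^2 implicants → --010(✓)  --011(✓)  -00-0  -001-(✓)  -1-10(✓)  -1-11(✓)  -101-(✓)  -111-(✓)  0--10  0-01-(✓)  00--0  01-1-(✓)  1-0-0  1-01-(✓)  11--1  11-1-(✓)  110--
size-2^3 implicants → --01-  -1-1-
Unchecked terms (primes): --01-, -00-0, -1-1-, 0--10, 00--0, 1-0-0, 11--1, 110--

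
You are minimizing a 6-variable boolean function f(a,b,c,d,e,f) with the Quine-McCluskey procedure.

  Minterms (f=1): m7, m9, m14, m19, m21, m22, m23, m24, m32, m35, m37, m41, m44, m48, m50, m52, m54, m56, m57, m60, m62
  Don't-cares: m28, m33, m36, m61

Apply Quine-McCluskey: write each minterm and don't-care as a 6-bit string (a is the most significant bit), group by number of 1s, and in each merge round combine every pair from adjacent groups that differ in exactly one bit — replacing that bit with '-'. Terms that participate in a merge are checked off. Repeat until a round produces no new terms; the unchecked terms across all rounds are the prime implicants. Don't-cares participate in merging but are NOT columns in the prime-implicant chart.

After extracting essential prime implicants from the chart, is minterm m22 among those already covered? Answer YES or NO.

[col 0] 000111*, 001001*, 001110, 010011*, 010101*, 010110*, 010111*, 011000*, 011100*, 100000*, 100001*, 100011*, 100100*, 100101*, 101001*, 101100*, 110000*, 110010*, 110100*, 110110*, 111000*, 111001*, 111100*, 111101*, 111110*
[col 1] -01001, -10110, -11000*, -11100*, 0-0111, 010-11, 0101-1, 01011-, 011-00*, 1-0000*, 1-0100*, 1-1001, 1-1100*, 10-001, 10-100*, 100-00*, 100-01*, 1000-1, 10000-*, 10010-*, 11-000*, 11-100*, 11-110*, 110-00*, 110-10*, 1100-0*, 1101-0*, 111-00*, 111-01*, 11100-*, 1111-0*, 11110-*
[col 2] -11-00, 1--100, 1-0-00, 100-0-, 11--00, 11-1-0, 110--0, 111-0-
Prime implicants: -01001, -10110, -11-00, 0-0111, 001110, 010-11, 0101-1, 01011-, 1--100, 1-0-00, 1-1001, 10-001, 100-0-, 1000-1, 11--00, 11-1-0, 110--0, 111-0-
PI chart (minterm → PIs covering it):
  7 | 0-0111  (sole → essential)
  9 | -01001  (sole → essential)
  14 | 001110  (sole → essential)
  19 | 010-11  (sole → essential)
  21 | 0101-1  (sole → essential)
  22 | -10110,01011-
  23 | 0-0111,010-11,0101-1,01011-
  24 | -11-00  (sole → essential)
  32 | 1-0-00,100-0-
  35 | 1000-1  (sole → essential)
  37 | 100-0-  (sole → essential)
  41 | -01001,1-1001,10-001
  44 | 1--100  (sole → essential)
  48 | 1-0-00,11--00,110--0
  50 | 110--0  (sole → essential)
  52 | 1--100,1-0-00,11--00,11-1-0,110--0
  54 | -10110,11-1-0,110--0
  56 | -11-00,11--00,111-0-
  57 | 1-1001,111-0-
  60 | -11-00,1--100,11--00,11-1-0,111-0-
  62 | 11-1-0  (sole → essential)
Essential prime implicants: -01001, -11-00, 0-0111, 001110, 010-11, 0101-1, 1--100, 100-0-, 1000-1, 11-1-0, 110--0

NO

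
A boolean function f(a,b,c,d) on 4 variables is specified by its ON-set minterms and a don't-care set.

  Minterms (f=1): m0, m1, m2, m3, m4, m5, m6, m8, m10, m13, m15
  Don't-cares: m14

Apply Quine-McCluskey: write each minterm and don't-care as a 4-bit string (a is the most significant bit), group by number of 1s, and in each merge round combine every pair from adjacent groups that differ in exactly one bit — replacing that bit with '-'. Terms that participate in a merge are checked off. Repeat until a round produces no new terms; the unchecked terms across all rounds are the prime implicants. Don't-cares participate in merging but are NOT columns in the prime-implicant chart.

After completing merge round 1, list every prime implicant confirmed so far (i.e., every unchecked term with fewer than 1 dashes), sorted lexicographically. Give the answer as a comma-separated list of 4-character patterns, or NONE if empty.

size-2^0 implicants → 0000(✓)  0001(✓)  0010(✓)  0011(✓)  0100(✓)  0101(✓)  0110(✓)  1000(✓)  1010(✓)  1101(✓)  1110(✓)  1111(✓)
size-2^1 implicants → -000(✓)  -010(✓)  -101  -110(✓)  0-00(✓)  0-01(✓)  0-10(✓)  00-0(✓)  00-1(✓)  000-(✓)  001-(✓)  01-0(✓)  010-(✓)  1-10(✓)  10-0(✓)  11-1  111-
size-2^2 implicants → --10  -0-0  0--0  0-0-  00--
Unchecked terms (primes): --10, -0-0, -101, 0--0, 0-0-, 00--, 11-1, 111-

NONE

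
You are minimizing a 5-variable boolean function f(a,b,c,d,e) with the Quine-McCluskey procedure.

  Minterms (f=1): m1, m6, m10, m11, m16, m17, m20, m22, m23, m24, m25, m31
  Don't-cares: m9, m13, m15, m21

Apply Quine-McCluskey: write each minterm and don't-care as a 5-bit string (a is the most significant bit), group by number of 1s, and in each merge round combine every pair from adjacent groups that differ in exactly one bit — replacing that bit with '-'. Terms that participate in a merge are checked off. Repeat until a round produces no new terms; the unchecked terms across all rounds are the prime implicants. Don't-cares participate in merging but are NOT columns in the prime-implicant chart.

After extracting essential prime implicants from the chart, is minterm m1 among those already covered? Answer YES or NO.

size-2^0 implicants → 00001(✓)  00110(✓)  01001(✓)  01010(✓)  01011(✓)  01101(✓)  01111(✓)  10000(✓)  10001(✓)  10100(✓)  10101(✓)  10110(✓)  10111(✓)  11000(✓)  11001(✓)  11111(✓)
size-2^1 implicants → -0001(✓)  -0110  -1001(✓)  -1111  0-001(✓)  01-01(✓)  01-11(✓)  010-1(✓)  0101-  011-1(✓)  1-000(✓)  1-001(✓)  1-111  10-00(✓)  10-01(✓)  1000-(✓)  101-0(✓)  101-1(✓)  1010-(✓)  1011-(✓)  1100-(✓)
size-2^2 implicants → --001  01--1  1-00-  10-0-  101--
Unchecked terms (primes): --001, -0110, -1111, 01--1, 0101-, 1-00-, 1-111, 10-0-, 101--
Minterm coverage:
  m1 ⊆ --001 [E]
  m6 ⊆ -0110 [E]
  m10 ⊆ 0101- [E]
  m11 ⊆ 01--1,0101-
  m16 ⊆ 1-00-,10-0-
  m17 ⊆ --001,1-00-,10-0-
  m20 ⊆ 10-0-,101--
  m22 ⊆ -0110,101--
  m23 ⊆ 1-111,101--
  m24 ⊆ 1-00- [E]
  m25 ⊆ --001,1-00-
  m31 ⊆ -1111,1-111
E = {--001, -0110, 0101-, 1-00-}

YES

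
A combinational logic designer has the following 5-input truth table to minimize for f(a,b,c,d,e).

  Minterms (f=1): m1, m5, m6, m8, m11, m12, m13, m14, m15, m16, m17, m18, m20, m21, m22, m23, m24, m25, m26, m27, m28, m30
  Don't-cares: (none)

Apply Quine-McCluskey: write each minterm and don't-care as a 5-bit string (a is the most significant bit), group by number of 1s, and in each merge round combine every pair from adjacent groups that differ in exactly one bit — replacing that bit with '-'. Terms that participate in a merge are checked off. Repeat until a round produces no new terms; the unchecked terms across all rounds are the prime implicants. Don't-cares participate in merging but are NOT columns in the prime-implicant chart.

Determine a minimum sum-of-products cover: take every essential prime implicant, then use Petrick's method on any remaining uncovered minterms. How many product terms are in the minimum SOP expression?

8

Round 0: 00001✓ 00101✓ 00110✓ 01000✓ 01011✓ 01100✓ 01101✓ 01110✓ 01111✓ 10000✓ 10001✓ 10010✓ 10100✓ 10101✓ 10110✓ 10111✓ 11000✓ 11001✓ 11010✓ 11011✓ 11100✓ 11110✓
Round 1: -0001✓ -0101✓ -0110✓ -1000✓ -1011 -1100✓ -1110✓ 0-101 0-110✓ 00-01✓ 01-00✓ 01-11 011-0✓ 011-1✓ 0110-✓ 0111-✓ 1-000✓ 1-001✓ 1-010✓ 1-100✓ 1-110✓ 10-00✓ 10-01✓ 10-10✓ 100-0✓ 1000-✓ 101-0✓ 101-1✓ 1010-✓ 1011-✓ 11-00✓ 11-10✓ 110-0✓ 110-1✓ 1100-✓ 1101-✓ 111-0✓
Round 2: --110 -0-01 -1-00 -11-0 011-- 1--00✓ 1--10✓ 1-0-0✓ 1-00- 1-1-0✓ 10--0✓ 10-0- 101-- 11--0✓ 110--
Round 3: 1---0
PIs = {--110, -0-01, -1-00, -1011, -11-0, 0-101, 01-11, 011--, 1---0, 1-00-, 10-0-, 101--, 110--}
Coverage chart:
  m1: -0-01 ←essential
  m5: -0-01,0-101
  m6: --110 ←essential
  m8: -1-00 ←essential
  m11: -1011,01-11
  m12: -1-00,-11-0,011--
  m13: 0-101,011--
  m14: --110,-11-0,011--
  m15: 01-11,011--
  m16: 1---0,1-00-,10-0-
  m17: -0-01,1-00-,10-0-
  m18: 1---0 ←essential
  m20: 1---0,10-0-,101--
  m21: -0-01,10-0-,101--
  m22: --110,1---0,101--
  m23: 101-- ←essential
  m24: -1-00,1---0,1-00-,110--
  m25: 1-00-,110--
  m26: 1---0,110--
  m27: -1011,110--
  m28: -1-00,-11-0,1---0
  m30: --110,-11-0,1---0
Essential: --110, -0-01, -1-00, 1---0, 101--
Petrick residual → -1011, 011--, 1-00-
Min cover (8 terms): cde' + b'd'e + bd'e' + bc'de + a'bc + ae' + ac'd' + ab'c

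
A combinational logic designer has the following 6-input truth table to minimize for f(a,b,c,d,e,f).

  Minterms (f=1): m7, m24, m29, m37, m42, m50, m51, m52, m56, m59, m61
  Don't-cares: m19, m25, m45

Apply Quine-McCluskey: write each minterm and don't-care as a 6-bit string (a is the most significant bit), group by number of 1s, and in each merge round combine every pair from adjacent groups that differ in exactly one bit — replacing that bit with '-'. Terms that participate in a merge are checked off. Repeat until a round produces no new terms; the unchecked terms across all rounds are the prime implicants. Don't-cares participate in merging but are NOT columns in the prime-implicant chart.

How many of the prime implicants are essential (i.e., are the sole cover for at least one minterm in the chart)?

Round 0: 000111 010011✓ 011000✓ 011001✓ 011101✓ 100101✓ 101010 101101✓ 110010✓ 110011✓ 110100 111000✓ 111011✓ 111101✓
Round 1: -10011 -11000 -11101 011-01 01100- 1-1101 10-101 11-011 11001-
PIs = {-10011, -11000, -11101, 000111, 011-01, 01100-, 1-1101, 10-101, 101010, 11-011, 11001-, 110100}
Coverage chart:
  m7: 000111 ←essential
  m24: -11000,01100-
  m29: -11101,011-01
  m37: 10-101 ←essential
  m42: 101010 ←essential
  m50: 11001- ←essential
  m51: -10011,11-011,11001-
  m52: 110100 ←essential
  m56: -11000 ←essential
  m59: 11-011 ←essential
  m61: -11101,1-1101
Essential: -11000, 000111, 10-101, 101010, 11-011, 11001-, 110100

7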